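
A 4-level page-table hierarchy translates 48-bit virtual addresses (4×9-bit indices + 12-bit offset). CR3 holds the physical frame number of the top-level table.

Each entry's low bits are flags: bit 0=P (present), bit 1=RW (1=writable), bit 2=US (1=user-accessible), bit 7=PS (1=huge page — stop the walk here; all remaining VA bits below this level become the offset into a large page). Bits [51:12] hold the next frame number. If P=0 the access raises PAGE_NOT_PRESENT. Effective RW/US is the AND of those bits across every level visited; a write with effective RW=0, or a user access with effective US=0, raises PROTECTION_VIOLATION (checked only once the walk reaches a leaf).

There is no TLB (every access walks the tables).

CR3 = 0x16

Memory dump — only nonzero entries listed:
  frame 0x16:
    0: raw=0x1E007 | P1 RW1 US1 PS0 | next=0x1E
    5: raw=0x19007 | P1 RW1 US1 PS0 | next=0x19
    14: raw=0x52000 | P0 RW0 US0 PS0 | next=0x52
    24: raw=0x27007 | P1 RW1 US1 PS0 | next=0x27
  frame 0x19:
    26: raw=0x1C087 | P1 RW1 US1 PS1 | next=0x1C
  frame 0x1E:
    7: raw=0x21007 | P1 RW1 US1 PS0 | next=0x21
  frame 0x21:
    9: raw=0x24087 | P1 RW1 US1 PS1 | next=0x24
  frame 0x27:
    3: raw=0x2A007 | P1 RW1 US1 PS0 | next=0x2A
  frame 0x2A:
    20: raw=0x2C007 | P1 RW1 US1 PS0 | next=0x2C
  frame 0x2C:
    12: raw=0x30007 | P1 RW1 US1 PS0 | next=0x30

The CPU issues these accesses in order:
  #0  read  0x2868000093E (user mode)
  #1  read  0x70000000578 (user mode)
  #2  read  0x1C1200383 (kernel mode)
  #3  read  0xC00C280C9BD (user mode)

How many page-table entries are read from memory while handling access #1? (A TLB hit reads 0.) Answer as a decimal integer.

Walk each access:
#0 VA=0x2868000093E (r,user):
  lvl0: tbl 0x16, slot 5 ⇒ 0x19007 (P1/RW1/US1/PS0)
  lvl1: tbl 0x19, slot 26 ⇒ 0x1C087 (P1/RW1/US1/PS1)
  ⇒ phys 0x1C93E (huge @L1)  [2 reads]
#1 VA=0x70000000578 (r,user):
  lvl0: tbl 0x16, slot 14 ⇒ 0x52000 (P0/RW0/US0/PS0)
  → PAGE_NOT_PRESENT  (1 entries read)
#2 VA=0x1C1200383 (r,kernel):
  lvl0: tbl 0x16, slot 0 ⇒ 0x1E007 (P1/RW1/US1/PS0)
  lvl1: tbl 0x1E, slot 7 ⇒ 0x21007 (P1/RW1/US1/PS0)
  lvl2: tbl 0x21, slot 9 ⇒ 0x24087 (P1/RW1/US1/PS1)
  ⇒ phys 0x24383 (huge @L2)  [3 reads]
#3 VA=0xC00C280C9BD (r,user):
  lvl0: tbl 0x16, slot 24 ⇒ 0x27007 (P1/RW1/US1/PS0)
  lvl1: tbl 0x27, slot 3 ⇒ 0x2A007 (P1/RW1/US1/PS0)
  lvl2: tbl 0x2A, slot 20 ⇒ 0x2C007 (P1/RW1/US1/PS0)
  lvl3: tbl 0x2C, slot 12 ⇒ 0x30007 (P1/RW1/US1/PS0)
  ⇒ phys 0x309BD  [4 reads]

Entries read for #1: 1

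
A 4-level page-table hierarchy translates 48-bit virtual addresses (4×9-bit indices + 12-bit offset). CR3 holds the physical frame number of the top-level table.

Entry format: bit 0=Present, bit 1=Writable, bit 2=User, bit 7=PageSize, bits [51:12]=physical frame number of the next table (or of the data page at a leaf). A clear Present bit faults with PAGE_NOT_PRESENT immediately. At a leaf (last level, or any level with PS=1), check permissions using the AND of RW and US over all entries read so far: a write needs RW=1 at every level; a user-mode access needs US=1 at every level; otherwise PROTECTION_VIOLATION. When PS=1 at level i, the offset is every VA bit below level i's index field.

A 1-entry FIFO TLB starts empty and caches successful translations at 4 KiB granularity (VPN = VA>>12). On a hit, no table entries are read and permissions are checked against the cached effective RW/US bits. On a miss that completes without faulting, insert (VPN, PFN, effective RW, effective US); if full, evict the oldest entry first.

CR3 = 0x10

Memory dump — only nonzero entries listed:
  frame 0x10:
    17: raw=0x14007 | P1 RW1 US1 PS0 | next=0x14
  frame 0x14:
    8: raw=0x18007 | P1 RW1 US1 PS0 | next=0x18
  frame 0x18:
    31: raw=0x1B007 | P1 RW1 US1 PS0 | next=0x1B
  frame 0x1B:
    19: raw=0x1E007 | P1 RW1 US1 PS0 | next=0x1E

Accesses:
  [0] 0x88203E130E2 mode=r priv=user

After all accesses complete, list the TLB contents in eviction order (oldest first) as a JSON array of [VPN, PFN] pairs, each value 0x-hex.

Trace:
#0 VA=0x88203E130E2 (r,user):
  L0 @0x10[17] → 0x14007  P=1,RW=1,US=1,PS=0
  L1 @0x14[8] → 0x18007  P=1,RW=1,US=1,PS=0
  L2 @0x18[31] → 0x1B007  P=1,RW=1,US=1,PS=0
  L3 @0x1B[19] → 0x1E007  P=1,RW=1,US=1,PS=0
  ⇒ phys 0x1E0E2  [4 reads]

TLB: [["0x88203E13", "0x1E"]]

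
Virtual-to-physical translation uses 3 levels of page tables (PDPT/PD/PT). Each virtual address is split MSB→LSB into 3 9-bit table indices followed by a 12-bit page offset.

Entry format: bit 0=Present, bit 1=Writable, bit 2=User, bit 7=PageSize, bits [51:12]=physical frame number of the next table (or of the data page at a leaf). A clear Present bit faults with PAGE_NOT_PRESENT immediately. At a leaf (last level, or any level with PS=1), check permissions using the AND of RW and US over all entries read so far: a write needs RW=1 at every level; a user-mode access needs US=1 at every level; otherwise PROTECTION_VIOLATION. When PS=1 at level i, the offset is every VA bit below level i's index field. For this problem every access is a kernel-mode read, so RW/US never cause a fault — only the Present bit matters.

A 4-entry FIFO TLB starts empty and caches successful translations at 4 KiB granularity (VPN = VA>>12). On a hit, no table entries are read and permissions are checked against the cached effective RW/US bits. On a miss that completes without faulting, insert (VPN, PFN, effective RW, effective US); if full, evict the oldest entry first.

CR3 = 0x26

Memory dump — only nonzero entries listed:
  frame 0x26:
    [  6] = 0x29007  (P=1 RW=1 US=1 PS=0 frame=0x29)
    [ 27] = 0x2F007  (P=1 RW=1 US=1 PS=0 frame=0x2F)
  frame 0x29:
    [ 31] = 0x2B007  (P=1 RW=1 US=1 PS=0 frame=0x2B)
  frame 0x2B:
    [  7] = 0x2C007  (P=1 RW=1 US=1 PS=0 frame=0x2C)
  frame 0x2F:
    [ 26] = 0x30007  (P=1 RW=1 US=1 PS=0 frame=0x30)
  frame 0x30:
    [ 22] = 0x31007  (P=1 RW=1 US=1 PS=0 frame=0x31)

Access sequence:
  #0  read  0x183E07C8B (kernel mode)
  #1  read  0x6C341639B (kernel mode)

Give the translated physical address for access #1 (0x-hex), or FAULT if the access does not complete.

Walk each access:
#0 VA=0x183E07C8B (r,kernel):
  [0] read 0x26 idx=6: raw=0x29007 flags P=1 W=1 U=1 S=0
  [1] read 0x29 idx=31: raw=0x2B007 flags P=1 W=1 U=1 S=0
  [2] read 0x2B idx=7: raw=0x2C007 flags P=1 W=1 U=1 S=0
  ✓ 0x2CC8B  — 3 lookups
#1 VA=0x6C341639B (r,kernel):
  [0] read 0x26 idx=27: raw=0x2F007 flags P=1 W=1 U=1 S=0
  [1] read 0x2F idx=26: raw=0x30007 flags P=1 W=1 U=1 S=0
  [2] read 0x30 idx=22: raw=0x31007 flags P=1 W=1 U=1 S=0
  ✓ 0x3139B  — 3 lookups

Access #1 PA: 0x3139B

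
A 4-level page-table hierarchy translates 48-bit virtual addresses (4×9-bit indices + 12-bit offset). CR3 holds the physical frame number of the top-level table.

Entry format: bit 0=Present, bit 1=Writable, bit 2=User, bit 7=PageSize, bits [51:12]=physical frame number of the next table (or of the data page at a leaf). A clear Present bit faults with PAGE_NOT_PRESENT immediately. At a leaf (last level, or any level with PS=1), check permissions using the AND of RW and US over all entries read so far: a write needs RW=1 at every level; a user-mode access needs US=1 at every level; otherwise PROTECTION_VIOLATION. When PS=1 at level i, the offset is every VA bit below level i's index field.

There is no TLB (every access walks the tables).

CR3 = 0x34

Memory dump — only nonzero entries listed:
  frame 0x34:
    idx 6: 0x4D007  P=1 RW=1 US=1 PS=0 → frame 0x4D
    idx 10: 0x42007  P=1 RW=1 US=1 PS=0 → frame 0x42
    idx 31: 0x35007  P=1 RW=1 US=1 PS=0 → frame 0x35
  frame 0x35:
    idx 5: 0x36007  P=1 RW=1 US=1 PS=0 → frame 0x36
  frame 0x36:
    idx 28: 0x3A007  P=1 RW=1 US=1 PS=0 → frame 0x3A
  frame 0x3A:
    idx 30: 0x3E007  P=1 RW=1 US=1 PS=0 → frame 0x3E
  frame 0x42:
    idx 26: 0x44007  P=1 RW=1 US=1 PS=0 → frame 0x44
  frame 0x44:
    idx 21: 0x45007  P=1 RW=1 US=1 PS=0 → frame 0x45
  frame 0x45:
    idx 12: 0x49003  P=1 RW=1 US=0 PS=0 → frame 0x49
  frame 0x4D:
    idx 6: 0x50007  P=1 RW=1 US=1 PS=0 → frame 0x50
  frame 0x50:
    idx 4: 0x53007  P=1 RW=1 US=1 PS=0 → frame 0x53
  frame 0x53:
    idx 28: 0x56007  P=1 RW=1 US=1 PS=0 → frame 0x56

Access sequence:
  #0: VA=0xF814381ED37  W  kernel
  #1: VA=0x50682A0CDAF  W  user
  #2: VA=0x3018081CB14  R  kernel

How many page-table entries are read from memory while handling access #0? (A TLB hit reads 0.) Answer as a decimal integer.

Per-access translation:
#0 VA=0xF814381ED37 (w,kernel):
  L0 @0x34[31] → 0x35007  P=1,RW=1,US=1,PS=0
  L1 @0x35[5] → 0x36007  P=1,RW=1,US=1,PS=0
  L2 @0x36[28] → 0x3A007  P=1,RW=1,US=1,PS=0
  L3 @0x3A[30] → 0x3E007  P=1,RW=1,US=1,PS=0
  → PA=0x3ED37  (4 entries read)
#1 VA=0x50682A0CDAF (w,user):
  L0 @0x34[10] → 0x42007  P=1,RW=1,US=1,PS=0
  L1 @0x42[26] → 0x44007  P=1,RW=1,US=1,PS=0
  L2 @0x44[21] → 0x45007  P=1,RW=1,US=1,PS=0
  L3 @0x45[12] → 0x49003  P=1,RW=1,US=0,PS=0
  ⇒ fault: PROTECTION_VIOLATION  — 4 lookups
#2 VA=0x3018081CB14 (r,kernel):
  L0 @0x34[6] → 0x4D007  P=1,RW=1,US=1,PS=0
  L1 @0x4D[6] → 0x50007  P=1,RW=1,US=1,PS=0
  L2 @0x50[4] → 0x53007  P=1,RW=1,US=1,PS=0
  L3 @0x53[28] → 0x56007  P=1,RW=1,US=1,PS=0
  → PA=0x56B14  (4 entries read)

Entries read for #0: 4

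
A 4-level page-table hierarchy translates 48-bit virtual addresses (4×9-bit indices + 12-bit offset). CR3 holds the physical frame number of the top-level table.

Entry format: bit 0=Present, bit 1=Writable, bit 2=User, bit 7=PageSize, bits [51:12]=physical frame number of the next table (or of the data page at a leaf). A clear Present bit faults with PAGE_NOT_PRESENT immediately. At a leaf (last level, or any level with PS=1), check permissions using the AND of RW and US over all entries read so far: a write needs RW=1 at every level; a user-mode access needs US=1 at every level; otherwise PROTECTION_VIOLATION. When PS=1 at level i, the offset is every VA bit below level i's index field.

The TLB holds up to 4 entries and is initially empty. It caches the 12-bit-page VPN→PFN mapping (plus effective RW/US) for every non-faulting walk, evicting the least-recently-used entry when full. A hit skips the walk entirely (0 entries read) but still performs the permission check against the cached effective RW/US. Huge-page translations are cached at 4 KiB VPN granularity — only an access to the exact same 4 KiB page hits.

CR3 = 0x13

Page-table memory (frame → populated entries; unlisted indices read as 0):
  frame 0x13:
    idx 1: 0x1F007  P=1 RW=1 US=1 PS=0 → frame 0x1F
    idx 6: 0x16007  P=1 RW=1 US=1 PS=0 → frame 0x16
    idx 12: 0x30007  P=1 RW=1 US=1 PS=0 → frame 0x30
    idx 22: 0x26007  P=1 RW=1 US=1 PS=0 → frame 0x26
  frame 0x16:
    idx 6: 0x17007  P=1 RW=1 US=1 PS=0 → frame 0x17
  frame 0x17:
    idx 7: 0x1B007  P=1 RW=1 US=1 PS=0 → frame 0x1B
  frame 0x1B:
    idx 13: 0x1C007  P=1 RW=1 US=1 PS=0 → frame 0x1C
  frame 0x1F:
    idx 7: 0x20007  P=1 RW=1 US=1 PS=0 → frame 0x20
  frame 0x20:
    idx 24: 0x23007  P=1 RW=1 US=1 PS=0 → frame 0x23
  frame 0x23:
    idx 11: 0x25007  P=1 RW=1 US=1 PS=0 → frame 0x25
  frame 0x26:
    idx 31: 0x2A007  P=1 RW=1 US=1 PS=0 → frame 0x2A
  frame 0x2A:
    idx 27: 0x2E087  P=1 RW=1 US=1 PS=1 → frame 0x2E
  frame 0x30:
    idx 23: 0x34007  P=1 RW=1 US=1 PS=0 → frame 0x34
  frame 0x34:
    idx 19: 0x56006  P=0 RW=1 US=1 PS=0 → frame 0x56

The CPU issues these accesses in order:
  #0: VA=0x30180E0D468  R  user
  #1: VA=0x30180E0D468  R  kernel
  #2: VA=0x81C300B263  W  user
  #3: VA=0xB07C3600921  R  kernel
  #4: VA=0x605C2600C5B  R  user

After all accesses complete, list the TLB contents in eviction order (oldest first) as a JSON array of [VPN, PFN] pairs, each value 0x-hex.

Trace:
#0 VA=0x30180E0D468 (r,user):
  [0] read 0x13 idx=6: raw=0x16007 flags P=1 W=1 U=1 S=0
  [1] read 0x16 idx=6: raw=0x17007 flags P=1 W=1 U=1 S=0
  [2] read 0x17 idx=7: raw=0x1B007 flags P=1 W=1 U=1 S=0
  [3] read 0x1B idx=13: raw=0x1C007 flags P=1 W=1 U=1 S=0
  ✓ 0x1C468  — 4 lookups
#1 VA=0x30180E0D468 (r,kernel):
  TLB hit vpn=0x30180E0D → PA=0x1C468
#2 VA=0x81C300B263 (w,user):
  [0] read 0x13 idx=1: raw=0x1F007 flags P=1 W=1 U=1 S=0
  [1] read 0x1F idx=7: raw=0x20007 flags P=1 W=1 U=1 S=0
  [2] read 0x20 idx=24: raw=0x23007 flags P=1 W=1 U=1 S=0
  [3] read 0x23 idx=11: raw=0x25007 flags P=1 W=1 U=1 S=0
  ✓ 0x25263  — 4 lookups
#3 VA=0xB07C3600921 (r,kernel):
  [0] read 0x13 idx=22: raw=0x26007 flags P=1 W=1 U=1 S=0
  [1] read 0x26 idx=31: raw=0x2A007 flags P=1 W=1 U=1 S=0
  [2] read 0x2A idx=27: raw=0x2E087 flags P=1 W=1 U=1 S=1
  ✓ 0x2E921 (huge @L2)  — 3 lookups
#4 VA=0x605C2600C5B (r,user):
  [0] read 0x13 idx=12: raw=0x30007 flags P=1 W=1 U=1 S=0
  [1] read 0x30 idx=23: raw=0x34007 flags P=1 W=1 U=1 S=0
  [2] read 0x34 idx=19: raw=0x56006 flags P=0 W=1 U=1 S=0
  → PAGE_NOT_PRESENT  (3 entries read)

TLB: [["0x30180E0D", "0x1C"], ["0x81C300B", "0x25"], ["0xB07C3600", "0x2E"]]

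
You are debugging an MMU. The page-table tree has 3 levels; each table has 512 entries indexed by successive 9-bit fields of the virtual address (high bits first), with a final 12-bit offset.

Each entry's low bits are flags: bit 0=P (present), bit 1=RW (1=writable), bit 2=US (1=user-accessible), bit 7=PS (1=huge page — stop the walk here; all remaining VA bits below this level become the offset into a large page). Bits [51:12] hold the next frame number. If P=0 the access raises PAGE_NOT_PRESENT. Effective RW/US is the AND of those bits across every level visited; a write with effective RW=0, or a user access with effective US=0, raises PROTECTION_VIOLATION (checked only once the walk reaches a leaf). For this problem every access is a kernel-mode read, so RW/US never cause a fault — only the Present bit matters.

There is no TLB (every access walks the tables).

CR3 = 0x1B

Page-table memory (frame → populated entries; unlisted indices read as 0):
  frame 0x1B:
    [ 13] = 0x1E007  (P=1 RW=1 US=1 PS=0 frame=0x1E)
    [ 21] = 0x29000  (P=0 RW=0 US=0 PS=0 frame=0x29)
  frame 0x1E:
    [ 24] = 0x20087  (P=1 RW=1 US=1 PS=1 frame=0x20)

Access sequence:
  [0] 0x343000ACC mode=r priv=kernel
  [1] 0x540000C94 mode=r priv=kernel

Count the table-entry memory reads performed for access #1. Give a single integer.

Per-access translation:
#0 VA=0x343000ACC (r,kernel):
  L0: frame=0x1B idx=13 entry=0x1E007 [P=1 RW=1 US=1 PS=0]
  L1: frame=0x1E idx=24 entry=0x20087 [P=1 RW=1 US=1 PS=1]
  → PA=0x20ACC (huge @L1)  (2 entries read)
#1 VA=0x540000C94 (r,kernel):
  L0: frame=0x1B idx=21 entry=0x29000 [P=0 RW=0 US=0 PS=0]
  → PAGE_NOT_PRESENT  (1 entries read)

Entries read for #1: 1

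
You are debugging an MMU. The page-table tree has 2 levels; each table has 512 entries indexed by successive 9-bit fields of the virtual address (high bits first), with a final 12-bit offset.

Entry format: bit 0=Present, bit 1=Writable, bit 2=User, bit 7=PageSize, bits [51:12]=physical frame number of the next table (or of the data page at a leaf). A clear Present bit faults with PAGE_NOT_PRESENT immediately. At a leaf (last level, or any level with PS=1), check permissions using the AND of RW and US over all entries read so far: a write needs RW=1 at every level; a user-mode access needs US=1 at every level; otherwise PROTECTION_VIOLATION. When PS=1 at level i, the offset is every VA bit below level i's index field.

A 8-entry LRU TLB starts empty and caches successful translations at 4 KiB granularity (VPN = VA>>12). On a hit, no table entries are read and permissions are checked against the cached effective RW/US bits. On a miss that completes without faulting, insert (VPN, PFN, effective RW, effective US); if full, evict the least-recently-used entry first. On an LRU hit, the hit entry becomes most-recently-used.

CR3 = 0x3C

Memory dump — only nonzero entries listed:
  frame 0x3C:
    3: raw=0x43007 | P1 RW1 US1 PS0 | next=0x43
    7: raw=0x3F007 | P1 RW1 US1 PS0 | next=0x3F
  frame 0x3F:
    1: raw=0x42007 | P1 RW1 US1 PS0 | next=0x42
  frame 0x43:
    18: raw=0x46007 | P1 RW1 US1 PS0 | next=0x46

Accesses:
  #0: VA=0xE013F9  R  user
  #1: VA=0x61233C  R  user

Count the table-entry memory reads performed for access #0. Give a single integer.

Trace:
#0 VA=0xE013F9 (r,user):
  lvl0: tbl 0x3C, slot 7 ⇒ 0x3F007 (P1/RW1/US1/PS0)
  lvl1: tbl 0x3F, slot 1 ⇒ 0x42007 (P1/RW1/US1/PS0)
  ⇒ phys 0x423F9  [2 reads]
#1 VA=0x61233C (r,user):
  lvl0: tbl 0x3C, slot 3 ⇒ 0x43007 (P1/RW1/US1/PS0)
  lvl1: tbl 0x43, slot 18 ⇒ 0x46007 (P1/RW1/US1/PS0)
  ⇒ phys 0x4633C  [2 reads]

Entries read for #0: 2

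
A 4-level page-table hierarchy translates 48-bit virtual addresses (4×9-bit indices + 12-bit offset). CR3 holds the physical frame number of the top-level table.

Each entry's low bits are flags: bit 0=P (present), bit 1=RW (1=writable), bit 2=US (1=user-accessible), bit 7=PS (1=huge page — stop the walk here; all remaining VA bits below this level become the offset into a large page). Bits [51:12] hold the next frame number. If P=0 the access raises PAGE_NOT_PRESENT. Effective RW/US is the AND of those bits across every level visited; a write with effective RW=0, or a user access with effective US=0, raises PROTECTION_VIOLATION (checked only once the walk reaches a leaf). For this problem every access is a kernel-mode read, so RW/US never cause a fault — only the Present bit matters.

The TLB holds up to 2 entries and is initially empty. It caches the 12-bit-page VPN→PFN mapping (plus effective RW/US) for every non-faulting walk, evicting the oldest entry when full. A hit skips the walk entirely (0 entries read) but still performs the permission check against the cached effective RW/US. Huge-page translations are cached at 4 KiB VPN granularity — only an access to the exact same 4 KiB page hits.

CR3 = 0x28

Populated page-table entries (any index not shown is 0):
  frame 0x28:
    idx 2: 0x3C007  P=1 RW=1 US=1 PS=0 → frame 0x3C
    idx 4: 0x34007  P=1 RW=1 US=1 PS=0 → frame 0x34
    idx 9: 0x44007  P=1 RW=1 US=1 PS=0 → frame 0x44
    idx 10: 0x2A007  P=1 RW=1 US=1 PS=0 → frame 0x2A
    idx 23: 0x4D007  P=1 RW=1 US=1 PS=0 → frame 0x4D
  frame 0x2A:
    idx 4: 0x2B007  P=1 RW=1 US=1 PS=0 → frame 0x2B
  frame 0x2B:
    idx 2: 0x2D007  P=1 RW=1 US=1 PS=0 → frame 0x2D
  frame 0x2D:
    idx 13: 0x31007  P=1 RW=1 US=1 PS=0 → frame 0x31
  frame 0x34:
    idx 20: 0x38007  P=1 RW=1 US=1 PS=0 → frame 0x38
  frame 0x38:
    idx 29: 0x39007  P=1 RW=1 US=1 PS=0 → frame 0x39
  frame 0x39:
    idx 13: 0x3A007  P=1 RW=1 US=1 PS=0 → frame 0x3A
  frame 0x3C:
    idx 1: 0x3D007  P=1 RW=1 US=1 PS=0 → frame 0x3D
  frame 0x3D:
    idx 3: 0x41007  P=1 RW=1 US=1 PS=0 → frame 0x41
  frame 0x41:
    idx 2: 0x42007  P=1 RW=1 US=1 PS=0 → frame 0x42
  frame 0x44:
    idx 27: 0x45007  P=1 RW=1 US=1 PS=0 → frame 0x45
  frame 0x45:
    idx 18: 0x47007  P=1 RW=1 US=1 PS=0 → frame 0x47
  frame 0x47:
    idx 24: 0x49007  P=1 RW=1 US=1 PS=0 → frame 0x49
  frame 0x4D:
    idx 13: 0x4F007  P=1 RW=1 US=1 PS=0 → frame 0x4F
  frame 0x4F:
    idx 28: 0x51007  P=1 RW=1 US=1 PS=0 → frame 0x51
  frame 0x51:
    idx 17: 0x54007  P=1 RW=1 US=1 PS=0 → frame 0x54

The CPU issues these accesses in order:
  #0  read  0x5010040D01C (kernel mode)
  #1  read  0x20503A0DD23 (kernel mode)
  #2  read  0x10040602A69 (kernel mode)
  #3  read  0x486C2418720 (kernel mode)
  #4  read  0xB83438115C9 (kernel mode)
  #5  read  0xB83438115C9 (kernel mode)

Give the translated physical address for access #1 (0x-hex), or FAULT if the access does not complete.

Trace:
#0 VA=0x5010040D01C (r,kernel):
  L0: frame=0x28 idx=10 entry=0x2A007 [P=1 RW=1 US=1 PS=0]
  L1: frame=0x2A idx=4 entry=0x2B007 [P=1 RW=1 US=1 PS=0]
  L2: frame=0x2B idx=2 entry=0x2D007 [P=1 RW=1 US=1 PS=0]
  L3: frame=0x2D idx=13 entry=0x31007 [P=1 RW=1 US=1 PS=0]
  → PA=0x3101C  (4 entries read)
#1 VA=0x20503A0DD23 (r,kernel):
  L0: frame=0x28 idx=4 entry=0x34007 [P=1 RW=1 US=1 PS=0]
  L1: frame=0x34 idx=20 entry=0x38007 [P=1 RW=1 US=1 PS=0]
  L2: frame=0x38 idx=29 entry=0x39007 [P=1 RW=1 US=1 PS=0]
  L3: frame=0x39 idx=13 entry=0x3A007 [P=1 RW=1 US=1 PS=0]
  → PA=0x3AD23  (4 entries read)
#2 VA=0x10040602A69 (r,kernel):
  L0: frame=0x28 idx=2 entry=0x3C007 [P=1 RW=1 US=1 PS=0]
  L1: frame=0x3C idx=1 entry=0x3D007 [P=1 RW=1 US=1 PS=0]
  L2: frame=0x3D idx=3 entry=0x41007 [P=1 RW=1 US=1 PS=0]
  L3: frame=0x41 idx=2 entry=0x42007 [P=1 RW=1 US=1 PS=0]
  → PA=0x42A69  (4 entries read)
#3 VA=0x486C2418720 (r,kernel):
  L0: frame=0x28 idx=9 entry=0x44007 [P=1 RW=1 US=1 PS=0]
  L1: frame=0x44 idx=27 entry=0x45007 [P=1 RW=1 US=1 PS=0]
  L2: frame=0x45 idx=18 entry=0x47007 [P=1 RW=1 US=1 PS=0]
  L3: frame=0x47 idx=24 entry=0x49007 [P=1 RW=1 US=1 PS=0]
  → PA=0x49720  (4 entries read)
#4 VA=0xB83438115C9 (r,kernel):
  L0: frame=0x28 idx=23 entry=0x4D007 [P=1 RW=1 US=1 PS=0]
  L1: frame=0x4D idx=13 entry=0x4F007 [P=1 RW=1 US=1 PS=0]
  L2: frame=0x4F idx=28 entry=0x51007 [P=1 RW=1 US=1 PS=0]
  L3: frame=0x51 idx=17 entry=0x54007 [P=1 RW=1 US=1 PS=0]
  → PA=0x545C9  (4 entries read)
#5 VA=0xB83438115C9 (r,kernel):
  TLB hit vpn=0xB8343811 → PA=0x545C9

Access #1 PA: 0x3AD23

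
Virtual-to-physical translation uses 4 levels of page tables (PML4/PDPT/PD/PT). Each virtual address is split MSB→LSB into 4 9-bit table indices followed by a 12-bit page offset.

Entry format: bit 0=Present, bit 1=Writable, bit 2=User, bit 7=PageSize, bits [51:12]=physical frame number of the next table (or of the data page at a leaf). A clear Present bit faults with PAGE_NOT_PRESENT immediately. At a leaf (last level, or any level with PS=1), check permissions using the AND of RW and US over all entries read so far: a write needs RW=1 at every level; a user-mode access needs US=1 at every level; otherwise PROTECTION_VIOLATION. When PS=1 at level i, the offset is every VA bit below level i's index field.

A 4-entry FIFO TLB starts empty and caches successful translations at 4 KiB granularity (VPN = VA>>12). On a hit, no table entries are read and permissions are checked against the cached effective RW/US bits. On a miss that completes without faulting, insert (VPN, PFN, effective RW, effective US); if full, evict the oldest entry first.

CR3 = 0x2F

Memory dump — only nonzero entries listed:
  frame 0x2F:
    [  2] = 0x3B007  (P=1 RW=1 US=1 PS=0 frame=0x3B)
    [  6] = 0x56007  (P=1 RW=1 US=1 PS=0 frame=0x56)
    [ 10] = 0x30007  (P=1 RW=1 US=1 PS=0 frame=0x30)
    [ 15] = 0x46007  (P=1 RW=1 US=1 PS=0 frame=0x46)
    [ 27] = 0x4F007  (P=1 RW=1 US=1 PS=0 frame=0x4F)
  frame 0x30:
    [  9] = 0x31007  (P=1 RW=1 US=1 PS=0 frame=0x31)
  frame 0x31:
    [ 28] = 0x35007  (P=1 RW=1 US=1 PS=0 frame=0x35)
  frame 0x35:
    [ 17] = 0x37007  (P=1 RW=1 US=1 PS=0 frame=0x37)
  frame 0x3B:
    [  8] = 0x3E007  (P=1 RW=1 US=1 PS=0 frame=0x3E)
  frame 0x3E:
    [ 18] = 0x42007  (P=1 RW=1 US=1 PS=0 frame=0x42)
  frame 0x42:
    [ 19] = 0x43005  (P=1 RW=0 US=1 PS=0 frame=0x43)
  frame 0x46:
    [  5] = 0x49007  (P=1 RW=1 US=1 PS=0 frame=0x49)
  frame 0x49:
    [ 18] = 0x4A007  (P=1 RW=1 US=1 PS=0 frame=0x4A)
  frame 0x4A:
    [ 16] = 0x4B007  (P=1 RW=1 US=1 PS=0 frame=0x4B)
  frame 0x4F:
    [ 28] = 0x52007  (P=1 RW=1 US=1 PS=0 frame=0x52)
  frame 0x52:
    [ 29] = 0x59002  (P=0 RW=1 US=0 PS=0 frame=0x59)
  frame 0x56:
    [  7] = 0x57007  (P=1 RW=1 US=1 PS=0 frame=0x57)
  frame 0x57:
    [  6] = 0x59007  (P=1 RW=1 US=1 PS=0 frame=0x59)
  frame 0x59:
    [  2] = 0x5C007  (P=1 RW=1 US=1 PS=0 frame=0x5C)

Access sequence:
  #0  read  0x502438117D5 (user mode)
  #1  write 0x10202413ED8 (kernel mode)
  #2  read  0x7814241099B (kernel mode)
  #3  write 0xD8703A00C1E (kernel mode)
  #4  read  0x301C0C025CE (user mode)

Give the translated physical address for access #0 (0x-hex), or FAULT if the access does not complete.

Per-access translation:
#0 VA=0x502438117D5 (r,user):
  L0 @0x2F[10] → 0x30007  P=1,RW=1,US=1,PS=0
  L1 @0x30[9] → 0x31007  P=1,RW=1,US=1,PS=0
  L2 @0x31[28] → 0x35007  P=1,RW=1,US=1,PS=0
  L3 @0x35[17] → 0x37007  P=1,RW=1,US=1,PS=0
  ✓ 0x377D5  — 4 lookups
#1 VA=0x10202413ED8 (w,kernel):
  L0 @0x2F[2] → 0x3B007  P=1,RW=1,US=1,PS=0
  L1 @0x3B[8] → 0x3E007  P=1,RW=1,US=1,PS=0
  L2 @0x3E[18] → 0x42007  P=1,RW=1,US=1,PS=0
  L3 @0x42[19] → 0x43005  P=1,RW=0,US=1,PS=0
  ⇒ fault: PROTECTION_VIOLATION  — 4 lookups
#2 VA=0x7814241099B (r,kernel):
  L0 @0x2F[15] → 0x46007  P=1,RW=1,US=1,PS=0
  L1 @0x46[5] → 0x49007  P=1,RW=1,US=1,PS=0
  L2 @0x49[18] → 0x4A007  P=1,RW=1,US=1,PS=0
  L3 @0x4A[16] → 0x4B007  P=1,RW=1,US=1,PS=0
  ✓ 0x4B99B  — 4 lookups
#3 VA=0xD8703A00C1E (w,kernel):
  L0 @0x2F[27] → 0x4F007  P=1,RW=1,US=1,PS=0
  L1 @0x4F[28] → 0x52007  P=1,RW=1,US=1,PS=0
  L2 @0x52[29] → 0x59002  P=0,RW=1,US=0,PS=0
  ⇒ fault: PAGE_NOT_PRESENT  — 3 lookups
#4 VA=0x301C0C025CE (r,user):
  L0 @0x2F[6] → 0x56007  P=1,RW=1,US=1,PS=0
  L1 @0x56[7] → 0x57007  P=1,RW=1,US=1,PS=0
  L2 @0x57[6] → 0x59007  P=1,RW=1,US=1,PS=0
  L3 @0x59[2] → 0x5C007  P=1,RW=1,US=1,PS=0
  ✓ 0x5C5CE  — 4 lookups

Access #0 PA: 0x377D5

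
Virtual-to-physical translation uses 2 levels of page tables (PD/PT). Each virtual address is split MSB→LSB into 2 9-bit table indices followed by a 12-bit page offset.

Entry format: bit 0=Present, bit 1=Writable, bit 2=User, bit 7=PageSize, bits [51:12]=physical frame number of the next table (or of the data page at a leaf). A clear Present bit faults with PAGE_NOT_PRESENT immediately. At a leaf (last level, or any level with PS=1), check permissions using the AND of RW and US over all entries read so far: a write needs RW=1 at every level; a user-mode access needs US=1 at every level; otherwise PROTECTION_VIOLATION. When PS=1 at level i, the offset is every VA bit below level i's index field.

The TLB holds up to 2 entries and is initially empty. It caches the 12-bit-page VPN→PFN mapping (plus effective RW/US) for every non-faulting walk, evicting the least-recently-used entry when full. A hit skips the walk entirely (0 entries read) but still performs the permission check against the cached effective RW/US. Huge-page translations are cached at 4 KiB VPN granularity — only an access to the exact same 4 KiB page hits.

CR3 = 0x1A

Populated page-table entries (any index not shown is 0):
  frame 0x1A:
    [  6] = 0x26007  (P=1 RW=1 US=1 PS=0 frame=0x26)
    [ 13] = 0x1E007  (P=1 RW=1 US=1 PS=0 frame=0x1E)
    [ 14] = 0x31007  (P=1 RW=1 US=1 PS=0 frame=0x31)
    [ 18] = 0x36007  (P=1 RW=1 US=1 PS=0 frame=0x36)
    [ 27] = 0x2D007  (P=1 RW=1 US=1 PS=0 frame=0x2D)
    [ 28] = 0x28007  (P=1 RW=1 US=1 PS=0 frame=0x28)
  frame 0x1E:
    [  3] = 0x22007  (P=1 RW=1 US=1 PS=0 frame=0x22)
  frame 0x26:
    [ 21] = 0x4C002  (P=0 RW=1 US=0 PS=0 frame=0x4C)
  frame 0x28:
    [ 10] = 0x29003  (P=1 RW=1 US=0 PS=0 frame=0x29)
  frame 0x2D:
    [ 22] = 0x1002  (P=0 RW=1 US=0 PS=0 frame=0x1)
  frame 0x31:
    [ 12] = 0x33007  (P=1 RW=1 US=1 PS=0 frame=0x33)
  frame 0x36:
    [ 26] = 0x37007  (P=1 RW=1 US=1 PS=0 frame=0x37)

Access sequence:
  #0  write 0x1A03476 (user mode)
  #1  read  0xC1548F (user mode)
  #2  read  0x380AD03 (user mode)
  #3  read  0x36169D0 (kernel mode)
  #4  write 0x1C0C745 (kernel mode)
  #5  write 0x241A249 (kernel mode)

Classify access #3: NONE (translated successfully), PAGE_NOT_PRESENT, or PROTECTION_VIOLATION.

Walk each access:
#0 VA=0x1A03476 (w,user):
  [0] read 0x1A idx=13: raw=0x1E007 flags P=1 W=1 U=1 S=0
  [1] read 0x1E idx=3: raw=0x22007 flags P=1 W=1 U=1 S=0
  → PA=0x22476  (2 entries read)
#1 VA=0xC1548F (r,user):
  [0] read 0x1A idx=6: raw=0x26007 flags P=1 W=1 U=1 S=0
  [1] read 0x26 idx=21: raw=0x4C002 flags P=0 W=1 U=0 S=0
  ⇒ fault: PAGE_NOT_PRESENT  — 2 lookups
#2 VA=0x380AD03 (r,user):
  [0] read 0x1A idx=28: raw=0x28007 flags P=1 W=1 U=1 S=0
  [1] read 0x28 idx=10: raw=0x29003 flags P=1 W=1 U=0 S=0
  ⇒ fault: PROTECTION_VIOLATION  — 2 lookups
#3 VA=0x36169D0 (r,kernel):
  [0] read 0x1A idx=27: raw=0x2D007 flags P=1 W=1 U=1 S=0
  [1] read 0x2D idx=22: raw=0x1002 flags P=0 W=1 U=0 S=0
  ⇒ fault: PAGE_NOT_PRESENT  — 2 lookups
#4 VA=0x1C0C745 (w,kernel):
  [0] read 0x1A idx=14: raw=0x31007 flags P=1 W=1 U=1 S=0
  [1] read 0x31 idx=12: raw=0x33007 flags P=1 W=1 U=1 S=0
  → PA=0x33745  (2 entries read)
#5 VA=0x241A249 (w,kernel):
  [0] read 0x1A idx=18: raw=0x36007 flags P=1 W=1 U=1 S=0
  [1] read 0x36 idx=26: raw=0x37007 flags P=1 W=1 U=1 S=0
  → PA=0x37249  (2 entries read)

Access #3 fault: PAGE_NOT_PRESENT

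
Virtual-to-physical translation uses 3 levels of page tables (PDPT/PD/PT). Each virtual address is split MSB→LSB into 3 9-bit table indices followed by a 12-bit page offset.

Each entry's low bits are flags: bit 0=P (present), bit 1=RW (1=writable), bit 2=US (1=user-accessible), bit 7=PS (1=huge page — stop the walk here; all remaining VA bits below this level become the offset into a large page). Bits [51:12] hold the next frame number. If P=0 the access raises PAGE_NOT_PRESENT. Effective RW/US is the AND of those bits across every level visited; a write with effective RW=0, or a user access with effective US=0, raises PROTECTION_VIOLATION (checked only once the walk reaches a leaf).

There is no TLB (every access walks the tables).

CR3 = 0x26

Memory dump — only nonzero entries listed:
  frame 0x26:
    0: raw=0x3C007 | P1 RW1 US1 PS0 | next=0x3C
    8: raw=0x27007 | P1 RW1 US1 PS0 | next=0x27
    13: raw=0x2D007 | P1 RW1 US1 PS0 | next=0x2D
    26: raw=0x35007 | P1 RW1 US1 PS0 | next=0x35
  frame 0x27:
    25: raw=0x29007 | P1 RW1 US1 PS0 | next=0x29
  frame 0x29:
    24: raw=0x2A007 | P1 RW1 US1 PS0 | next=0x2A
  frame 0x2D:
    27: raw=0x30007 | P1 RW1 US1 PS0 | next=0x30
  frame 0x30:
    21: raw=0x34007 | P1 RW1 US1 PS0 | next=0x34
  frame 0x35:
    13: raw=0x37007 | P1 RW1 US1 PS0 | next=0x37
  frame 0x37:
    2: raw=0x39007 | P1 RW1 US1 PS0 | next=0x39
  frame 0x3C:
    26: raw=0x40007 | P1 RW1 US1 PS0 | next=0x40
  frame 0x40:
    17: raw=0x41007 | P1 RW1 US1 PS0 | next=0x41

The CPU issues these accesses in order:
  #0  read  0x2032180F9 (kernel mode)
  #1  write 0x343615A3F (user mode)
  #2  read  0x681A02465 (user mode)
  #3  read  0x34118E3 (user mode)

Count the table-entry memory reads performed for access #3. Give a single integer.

Walk each access:
#0 VA=0x2032180F9 (r,kernel):
  L0 @0x26[8] → 0x27007  P=1,RW=1,US=1,PS=0
  L1 @0x27[25] → 0x29007  P=1,RW=1,US=1,PS=0
  L2 @0x29[24] → 0x2A007  P=1,RW=1,US=1,PS=0
  → PA=0x2A0F9  (3 entries read)
#1 VA=0x343615A3F (w,user):
  L0 @0x26[13] → 0x2D007  P=1,RW=1,US=1,PS=0
  L1 @0x2D[27] → 0x30007  P=1,RW=1,US=1,PS=0
  L2 @0x30[21] → 0x34007  P=1,RW=1,US=1,PS=0
  → PA=0x34A3F  (3 entries read)
#2 VA=0x681A02465 (r,user):
  L0 @0x26[26] → 0x35007  P=1,RW=1,US=1,PS=0
  L1 @0x35[13] → 0x37007  P=1,RW=1,US=1,PS=0
  L2 @0x37[2] → 0x39007  P=1,RW=1,US=1,PS=0
  → PA=0x39465  (3 entries read)
#3 VA=0x34118E3 (r,user):
  L0 @0x26[0] → 0x3C007  P=1,RW=1,US=1,PS=0
  L1 @0x3C[26] → 0x40007  P=1,RW=1,US=1,PS=0
  L2 @0x40[17] → 0x41007  P=1,RW=1,US=1,PS=0
  → PA=0x418E3  (3 entries read)

Entries read for #3: 3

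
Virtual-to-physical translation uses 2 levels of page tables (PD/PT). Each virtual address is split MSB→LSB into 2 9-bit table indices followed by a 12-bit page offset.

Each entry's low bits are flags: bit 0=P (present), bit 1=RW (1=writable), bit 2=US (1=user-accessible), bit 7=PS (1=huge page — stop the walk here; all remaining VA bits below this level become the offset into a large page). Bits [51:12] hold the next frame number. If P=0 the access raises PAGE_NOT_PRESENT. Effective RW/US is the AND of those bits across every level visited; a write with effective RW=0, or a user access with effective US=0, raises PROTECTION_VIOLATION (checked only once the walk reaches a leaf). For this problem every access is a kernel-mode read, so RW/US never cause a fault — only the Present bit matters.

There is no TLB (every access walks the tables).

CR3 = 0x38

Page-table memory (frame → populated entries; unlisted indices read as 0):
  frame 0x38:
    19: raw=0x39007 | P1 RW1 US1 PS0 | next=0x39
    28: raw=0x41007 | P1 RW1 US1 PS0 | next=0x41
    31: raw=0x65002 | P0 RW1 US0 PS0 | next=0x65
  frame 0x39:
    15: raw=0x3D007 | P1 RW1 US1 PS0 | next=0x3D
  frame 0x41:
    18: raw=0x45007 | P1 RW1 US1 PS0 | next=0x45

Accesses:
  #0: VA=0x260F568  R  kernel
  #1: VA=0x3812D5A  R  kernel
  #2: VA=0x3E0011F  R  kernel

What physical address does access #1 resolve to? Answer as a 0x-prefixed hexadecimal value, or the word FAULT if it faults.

Per-access translation:
#0 VA=0x260F568 (r,kernel):
  [0] read 0x38 idx=19: raw=0x39007 flags P=1 W=1 U=1 S=0
  [1] read 0x39 idx=15: raw=0x3D007 flags P=1 W=1 U=1 S=0
  ⇒ phys 0x3D568  [2 reads]
#1 VA=0x3812D5A (r,kernel):
  [0] read 0x38 idx=28: raw=0x41007 flags P=1 W=1 U=1 S=0
  [1] read 0x41 idx=18: raw=0x45007 flags P=1 W=1 U=1 S=0
  ⇒ phys 0x45D5A  [2 reads]
#2 VA=0x3E0011F (r,kernel):
  [0] read 0x38 idx=31: raw=0x65002 flags P=0 W=1 U=0 S=0
  → PAGE_NOT_PRESENT  (1 entries read)

Access #1 PA: 0x45D5A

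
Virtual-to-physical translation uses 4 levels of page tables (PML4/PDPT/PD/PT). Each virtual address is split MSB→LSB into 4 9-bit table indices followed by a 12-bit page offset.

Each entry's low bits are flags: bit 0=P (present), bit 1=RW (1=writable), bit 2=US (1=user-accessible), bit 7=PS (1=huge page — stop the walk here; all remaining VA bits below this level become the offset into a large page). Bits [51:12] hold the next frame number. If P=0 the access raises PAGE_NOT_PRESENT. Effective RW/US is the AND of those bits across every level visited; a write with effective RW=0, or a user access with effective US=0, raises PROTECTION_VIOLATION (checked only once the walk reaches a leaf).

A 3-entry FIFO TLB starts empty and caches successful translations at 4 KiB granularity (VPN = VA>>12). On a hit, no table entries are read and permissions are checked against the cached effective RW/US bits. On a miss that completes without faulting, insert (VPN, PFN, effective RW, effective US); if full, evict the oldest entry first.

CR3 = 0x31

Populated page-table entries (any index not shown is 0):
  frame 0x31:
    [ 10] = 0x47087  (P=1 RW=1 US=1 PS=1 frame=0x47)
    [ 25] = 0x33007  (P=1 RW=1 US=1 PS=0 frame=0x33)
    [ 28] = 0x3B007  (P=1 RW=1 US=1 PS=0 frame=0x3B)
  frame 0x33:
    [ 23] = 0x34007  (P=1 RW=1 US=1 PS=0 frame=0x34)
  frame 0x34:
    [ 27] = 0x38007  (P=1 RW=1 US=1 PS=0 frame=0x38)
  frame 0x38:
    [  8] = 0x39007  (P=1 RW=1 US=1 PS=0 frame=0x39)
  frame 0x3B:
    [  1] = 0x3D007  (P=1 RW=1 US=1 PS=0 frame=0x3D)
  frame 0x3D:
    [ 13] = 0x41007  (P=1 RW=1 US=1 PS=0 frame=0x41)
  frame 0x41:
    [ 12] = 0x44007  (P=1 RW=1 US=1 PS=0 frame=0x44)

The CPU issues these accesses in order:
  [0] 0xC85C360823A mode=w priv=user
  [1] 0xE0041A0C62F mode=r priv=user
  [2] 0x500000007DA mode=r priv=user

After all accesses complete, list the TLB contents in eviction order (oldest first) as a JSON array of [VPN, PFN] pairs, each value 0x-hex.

Trace:
#0 VA=0xC85C360823A (w,user):
  L0: frame=0x31 idx=25 entry=0x33007 [P=1 RW=1 US=1 PS=0]
  L1: frame=0x33 idx=23 entry=0x34007 [P=1 RW=1 US=1 PS=0]
  L2: frame=0x34 idx=27 entry=0x38007 [P=1 RW=1 US=1 PS=0]
  L3: frame=0x38 idx=8 entry=0x39007 [P=1 RW=1 US=1 PS=0]
  ⇒ phys 0x3923A  [4 reads]
#1 VA=0xE0041A0C62F (r,user):
  L0: frame=0x31 idx=28 entry=0x3B007 [P=1 RW=1 US=1 PS=0]
  L1: frame=0x3B idx=1 entry=0x3D007 [P=1 RW=1 US=1 PS=0]
  L2: frame=0x3D idx=13 entry=0x41007 [P=1 RW=1 US=1 PS=0]
  L3: frame=0x41 idx=12 entry=0x44007 [P=1 RW=1 US=1 PS=0]
  ⇒ phys 0x4462F  [4 reads]
#2 VA=0x500000007DA (r,user):
  L0: frame=0x31 idx=10 entry=0x47087 [P=1 RW=1 US=1 PS=1]
  ⇒ phys 0x477DA (huge @L0)  [1 reads]

TLB: [["0xC85C3608", "0x39"], ["0xE0041A0C", "0x44"], ["0x50000000", "0x47"]]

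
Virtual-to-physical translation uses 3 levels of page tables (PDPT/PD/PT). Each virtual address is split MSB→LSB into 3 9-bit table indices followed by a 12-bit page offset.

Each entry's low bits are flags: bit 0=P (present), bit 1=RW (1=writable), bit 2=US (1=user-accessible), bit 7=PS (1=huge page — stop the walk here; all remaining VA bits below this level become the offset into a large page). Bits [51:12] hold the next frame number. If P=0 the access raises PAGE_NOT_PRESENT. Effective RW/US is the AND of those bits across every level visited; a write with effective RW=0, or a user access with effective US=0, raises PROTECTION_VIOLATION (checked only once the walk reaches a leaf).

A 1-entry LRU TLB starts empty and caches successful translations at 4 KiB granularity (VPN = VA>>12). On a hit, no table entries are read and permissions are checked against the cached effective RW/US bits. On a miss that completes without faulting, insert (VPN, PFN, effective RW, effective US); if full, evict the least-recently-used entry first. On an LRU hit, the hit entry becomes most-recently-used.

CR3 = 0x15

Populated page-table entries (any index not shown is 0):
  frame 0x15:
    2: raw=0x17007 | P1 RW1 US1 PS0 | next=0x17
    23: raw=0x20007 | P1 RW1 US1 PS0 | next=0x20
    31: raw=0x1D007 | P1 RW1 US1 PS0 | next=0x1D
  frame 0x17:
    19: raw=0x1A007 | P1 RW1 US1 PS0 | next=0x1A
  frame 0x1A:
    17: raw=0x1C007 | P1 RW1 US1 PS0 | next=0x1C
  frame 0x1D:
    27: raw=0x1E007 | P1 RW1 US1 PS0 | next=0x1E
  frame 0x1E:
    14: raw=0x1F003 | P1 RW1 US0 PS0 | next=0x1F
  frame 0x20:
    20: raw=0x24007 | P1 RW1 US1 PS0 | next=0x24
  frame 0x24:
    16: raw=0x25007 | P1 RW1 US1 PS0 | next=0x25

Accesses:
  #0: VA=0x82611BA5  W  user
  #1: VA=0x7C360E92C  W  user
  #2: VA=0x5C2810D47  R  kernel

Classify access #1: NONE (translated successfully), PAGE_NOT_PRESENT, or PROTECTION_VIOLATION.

Walk each access:
#0 VA=0x82611BA5 (w,user):
  L0: frame=0x15 idx=2 entry=0x17007 [P=1 RW=1 US=1 PS=0]
  L1: frame=0x17 idx=19 entry=0x1A007 [P=1 RW=1 US=1 PS=0]
  L2: frame=0x1A idx=17 entry=0x1C007 [P=1 RW=1 US=1 PS=0]
  ⇒ phys 0x1CBA5  [3 reads]
#1 VA=0x7C360E92C (w,user):
  L0: frame=0x15 idx=31 entry=0x1D007 [P=1 RW=1 US=1 PS=0]
  L1: frame=0x1D idx=27 entry=0x1E007 [P=1 RW=1 US=1 PS=0]
  L2: frame=0x1E idx=14 entry=0x1F003 [P=1 RW=1 US=0 PS=0]
  ✗ PROTECTION_VIOLATION  [3 reads]
#2 VA=0x5C2810D47 (r,kernel):
  L0: frame=0x15 idx=23 entry=0x20007 [P=1 RW=1 US=1 PS=0]
  L1: frame=0x20 idx=20 entry=0x24007 [P=1 RW=1 US=1 PS=0]
  L2: frame=0x24 idx=16 entry=0x25007 [P=1 RW=1 US=1 PS=0]
  ⇒ phys 0x25D47  [3 reads]

Access #1 fault: PROTECTION_VIOLATION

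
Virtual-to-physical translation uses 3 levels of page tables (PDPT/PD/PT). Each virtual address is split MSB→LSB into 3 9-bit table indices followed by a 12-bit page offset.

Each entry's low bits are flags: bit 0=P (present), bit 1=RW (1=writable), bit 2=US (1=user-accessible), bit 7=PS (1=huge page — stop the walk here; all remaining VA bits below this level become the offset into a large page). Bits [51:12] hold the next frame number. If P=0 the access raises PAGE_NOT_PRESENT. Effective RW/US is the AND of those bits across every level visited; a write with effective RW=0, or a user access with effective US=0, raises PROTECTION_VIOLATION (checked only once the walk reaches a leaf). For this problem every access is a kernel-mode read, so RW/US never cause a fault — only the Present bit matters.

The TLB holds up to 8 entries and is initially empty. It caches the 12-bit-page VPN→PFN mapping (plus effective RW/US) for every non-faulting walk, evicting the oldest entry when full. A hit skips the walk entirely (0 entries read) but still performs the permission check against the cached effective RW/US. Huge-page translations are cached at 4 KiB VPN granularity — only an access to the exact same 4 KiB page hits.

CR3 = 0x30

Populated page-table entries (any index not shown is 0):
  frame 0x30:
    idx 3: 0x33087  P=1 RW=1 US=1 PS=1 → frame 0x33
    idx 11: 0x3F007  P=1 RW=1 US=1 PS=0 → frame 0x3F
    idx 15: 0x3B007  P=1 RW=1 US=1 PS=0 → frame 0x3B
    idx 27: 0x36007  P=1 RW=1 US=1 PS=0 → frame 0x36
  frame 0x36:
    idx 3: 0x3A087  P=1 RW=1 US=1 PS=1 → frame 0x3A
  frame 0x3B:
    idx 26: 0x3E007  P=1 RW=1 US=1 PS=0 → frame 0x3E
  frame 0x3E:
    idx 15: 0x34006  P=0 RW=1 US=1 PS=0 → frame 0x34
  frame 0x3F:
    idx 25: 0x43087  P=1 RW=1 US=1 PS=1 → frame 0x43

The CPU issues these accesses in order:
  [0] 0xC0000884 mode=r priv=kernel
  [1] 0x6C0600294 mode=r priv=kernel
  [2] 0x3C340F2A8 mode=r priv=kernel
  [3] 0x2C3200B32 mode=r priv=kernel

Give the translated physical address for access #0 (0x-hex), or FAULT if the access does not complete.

Walk each access:
#0 VA=0xC0000884 (r,kernel):
  L0: frame=0x30 idx=3 entry=0x33087 [P=1 RW=1 US=1 PS=1]
  ⇒ phys 0x33884 (huge @L0)  [1 reads]
#1 VA=0x6C0600294 (r,kernel):
  L0: frame=0x30 idx=27 entry=0x36007 [P=1 RW=1 US=1 PS=0]
  L1: frame=0x36 idx=3 entry=0x3A087 [P=1 RW=1 US=1 PS=1]
  ⇒ phys 0x3A294 (huge @L1)  [2 reads]
#2 VA=0x3C340F2A8 (r,kernel):
  L0: frame=0x30 idx=15 entry=0x3B007 [P=1 RW=1 US=1 PS=0]
  L1: frame=0x3B idx=26 entry=0x3E007 [P=1 RW=1 US=1 PS=0]
  L2: frame=0x3E idx=15 entry=0x34006 [P=0 RW=1 US=1 PS=0]
  ✗ PAGE_NOT_PRESENT  [3 reads]
#3 VA=0x2C3200B32 (r,kernel):
  L0: frame=0x30 idx=11 entry=0x3F007 [P=1 RW=1 US=1 PS=0]
  L1: frame=0x3F idx=25 entry=0x43087 [P=1 RW=1 US=1 PS=1]
  ⇒ phys 0x43B32 (huge @L1)  [2 reads]

Access #0 PA: 0x33884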